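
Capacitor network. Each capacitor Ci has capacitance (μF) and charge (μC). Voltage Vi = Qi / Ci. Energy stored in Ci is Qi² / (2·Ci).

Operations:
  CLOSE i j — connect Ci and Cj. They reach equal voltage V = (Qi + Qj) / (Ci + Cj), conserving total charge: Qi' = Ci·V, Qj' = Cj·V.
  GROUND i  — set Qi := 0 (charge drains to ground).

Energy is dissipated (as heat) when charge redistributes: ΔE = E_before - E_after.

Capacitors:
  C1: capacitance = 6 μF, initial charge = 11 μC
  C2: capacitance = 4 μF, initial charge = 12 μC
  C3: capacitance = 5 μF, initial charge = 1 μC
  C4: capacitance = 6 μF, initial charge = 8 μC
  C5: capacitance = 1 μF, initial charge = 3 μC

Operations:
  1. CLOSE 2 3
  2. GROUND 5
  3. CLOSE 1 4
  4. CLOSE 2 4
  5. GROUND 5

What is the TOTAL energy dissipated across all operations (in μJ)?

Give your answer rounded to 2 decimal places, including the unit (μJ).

Answer: 13.61 μJ

Derivation:
Initial: C1(6μF, Q=11μC, V=1.83V), C2(4μF, Q=12μC, V=3.00V), C3(5μF, Q=1μC, V=0.20V), C4(6μF, Q=8μC, V=1.33V), C5(1μF, Q=3μC, V=3.00V)
Op 1: CLOSE 2-3: Q_total=13.00, C_total=9.00, V=1.44; Q2=5.78, Q3=7.22; dissipated=8.711
Op 2: GROUND 5: Q5=0; energy lost=4.500
Op 3: CLOSE 1-4: Q_total=19.00, C_total=12.00, V=1.58; Q1=9.50, Q4=9.50; dissipated=0.375
Op 4: CLOSE 2-4: Q_total=15.28, C_total=10.00, V=1.53; Q2=6.11, Q4=9.17; dissipated=0.023
Op 5: GROUND 5: Q5=0; energy lost=0.000
Total dissipated: 13.609 μJ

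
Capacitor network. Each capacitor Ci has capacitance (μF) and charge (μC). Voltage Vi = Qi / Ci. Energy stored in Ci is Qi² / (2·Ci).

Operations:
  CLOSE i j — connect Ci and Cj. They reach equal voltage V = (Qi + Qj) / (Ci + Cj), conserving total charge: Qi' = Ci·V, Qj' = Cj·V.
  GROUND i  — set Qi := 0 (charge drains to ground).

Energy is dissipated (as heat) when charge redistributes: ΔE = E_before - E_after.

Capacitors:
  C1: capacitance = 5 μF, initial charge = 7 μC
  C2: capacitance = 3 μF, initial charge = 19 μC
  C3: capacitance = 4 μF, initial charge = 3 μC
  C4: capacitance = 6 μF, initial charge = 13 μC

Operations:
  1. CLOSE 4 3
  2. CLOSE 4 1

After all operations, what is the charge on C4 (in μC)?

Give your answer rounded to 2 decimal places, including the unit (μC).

Answer: 9.05 μC

Derivation:
Initial: C1(5μF, Q=7μC, V=1.40V), C2(3μF, Q=19μC, V=6.33V), C3(4μF, Q=3μC, V=0.75V), C4(6μF, Q=13μC, V=2.17V)
Op 1: CLOSE 4-3: Q_total=16.00, C_total=10.00, V=1.60; Q4=9.60, Q3=6.40; dissipated=2.408
Op 2: CLOSE 4-1: Q_total=16.60, C_total=11.00, V=1.51; Q4=9.05, Q1=7.55; dissipated=0.055
Final charges: Q1=7.55, Q2=19.00, Q3=6.40, Q4=9.05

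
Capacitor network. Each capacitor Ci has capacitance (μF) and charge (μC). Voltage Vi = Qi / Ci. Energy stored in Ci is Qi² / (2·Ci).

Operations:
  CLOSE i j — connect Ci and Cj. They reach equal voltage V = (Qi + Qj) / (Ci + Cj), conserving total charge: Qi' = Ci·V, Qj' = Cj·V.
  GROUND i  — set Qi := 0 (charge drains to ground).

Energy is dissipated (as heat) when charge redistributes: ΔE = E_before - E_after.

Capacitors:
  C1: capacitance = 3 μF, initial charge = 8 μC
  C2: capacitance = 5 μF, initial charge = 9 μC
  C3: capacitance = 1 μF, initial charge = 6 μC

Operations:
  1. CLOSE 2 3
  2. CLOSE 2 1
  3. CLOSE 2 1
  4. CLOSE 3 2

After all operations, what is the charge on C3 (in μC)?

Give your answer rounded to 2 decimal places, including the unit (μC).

Initial: C1(3μF, Q=8μC, V=2.67V), C2(5μF, Q=9μC, V=1.80V), C3(1μF, Q=6μC, V=6.00V)
Op 1: CLOSE 2-3: Q_total=15.00, C_total=6.00, V=2.50; Q2=12.50, Q3=2.50; dissipated=7.350
Op 2: CLOSE 2-1: Q_total=20.50, C_total=8.00, V=2.56; Q2=12.81, Q1=7.69; dissipated=0.026
Op 3: CLOSE 2-1: Q_total=20.50, C_total=8.00, V=2.56; Q2=12.81, Q1=7.69; dissipated=0.000
Op 4: CLOSE 3-2: Q_total=15.31, C_total=6.00, V=2.55; Q3=2.55, Q2=12.76; dissipated=0.002
Final charges: Q1=7.69, Q2=12.76, Q3=2.55

Answer: 2.55 μC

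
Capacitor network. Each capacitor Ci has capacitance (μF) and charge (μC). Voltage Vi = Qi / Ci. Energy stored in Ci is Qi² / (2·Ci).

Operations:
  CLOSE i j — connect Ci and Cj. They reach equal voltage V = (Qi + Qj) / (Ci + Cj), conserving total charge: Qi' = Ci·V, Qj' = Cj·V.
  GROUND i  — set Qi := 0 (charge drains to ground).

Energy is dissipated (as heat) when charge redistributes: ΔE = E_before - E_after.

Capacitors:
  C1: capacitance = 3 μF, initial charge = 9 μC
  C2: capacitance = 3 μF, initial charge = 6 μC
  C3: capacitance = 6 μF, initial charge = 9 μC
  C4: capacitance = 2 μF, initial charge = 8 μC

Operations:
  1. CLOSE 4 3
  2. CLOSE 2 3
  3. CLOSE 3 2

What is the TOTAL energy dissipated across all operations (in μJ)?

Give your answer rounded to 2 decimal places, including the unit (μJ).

Answer: 4.70 μJ

Derivation:
Initial: C1(3μF, Q=9μC, V=3.00V), C2(3μF, Q=6μC, V=2.00V), C3(6μF, Q=9μC, V=1.50V), C4(2μF, Q=8μC, V=4.00V)
Op 1: CLOSE 4-3: Q_total=17.00, C_total=8.00, V=2.12; Q4=4.25, Q3=12.75; dissipated=4.688
Op 2: CLOSE 2-3: Q_total=18.75, C_total=9.00, V=2.08; Q2=6.25, Q3=12.50; dissipated=0.016
Op 3: CLOSE 3-2: Q_total=18.75, C_total=9.00, V=2.08; Q3=12.50, Q2=6.25; dissipated=0.000
Total dissipated: 4.703 μJ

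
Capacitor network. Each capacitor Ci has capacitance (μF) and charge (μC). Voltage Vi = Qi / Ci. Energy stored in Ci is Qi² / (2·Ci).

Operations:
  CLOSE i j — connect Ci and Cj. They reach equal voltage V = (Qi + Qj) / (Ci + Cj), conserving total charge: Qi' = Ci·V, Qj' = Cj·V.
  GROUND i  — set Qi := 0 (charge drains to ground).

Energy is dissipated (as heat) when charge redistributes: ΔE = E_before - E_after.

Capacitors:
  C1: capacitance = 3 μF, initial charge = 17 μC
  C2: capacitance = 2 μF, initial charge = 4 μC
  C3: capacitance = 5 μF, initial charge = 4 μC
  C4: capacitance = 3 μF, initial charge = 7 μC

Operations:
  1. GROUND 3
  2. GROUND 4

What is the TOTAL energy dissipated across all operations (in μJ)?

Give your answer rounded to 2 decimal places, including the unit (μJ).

Answer: 9.77 μJ

Derivation:
Initial: C1(3μF, Q=17μC, V=5.67V), C2(2μF, Q=4μC, V=2.00V), C3(5μF, Q=4μC, V=0.80V), C4(3μF, Q=7μC, V=2.33V)
Op 1: GROUND 3: Q3=0; energy lost=1.600
Op 2: GROUND 4: Q4=0; energy lost=8.167
Total dissipated: 9.767 μJ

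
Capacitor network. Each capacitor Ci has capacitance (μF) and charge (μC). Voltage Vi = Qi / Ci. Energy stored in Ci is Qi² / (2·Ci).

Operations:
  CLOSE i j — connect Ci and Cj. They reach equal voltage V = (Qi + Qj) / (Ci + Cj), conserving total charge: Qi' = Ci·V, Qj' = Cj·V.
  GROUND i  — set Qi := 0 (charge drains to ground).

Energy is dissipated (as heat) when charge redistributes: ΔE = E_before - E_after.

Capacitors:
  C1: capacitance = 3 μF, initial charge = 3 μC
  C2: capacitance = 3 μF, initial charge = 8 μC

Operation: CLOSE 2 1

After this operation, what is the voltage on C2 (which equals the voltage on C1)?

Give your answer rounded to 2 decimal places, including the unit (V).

Answer: 1.83 V

Derivation:
Initial: C1(3μF, Q=3μC, V=1.00V), C2(3μF, Q=8μC, V=2.67V)
Op 1: CLOSE 2-1: Q_total=11.00, C_total=6.00, V=1.83; Q2=5.50, Q1=5.50; dissipated=2.083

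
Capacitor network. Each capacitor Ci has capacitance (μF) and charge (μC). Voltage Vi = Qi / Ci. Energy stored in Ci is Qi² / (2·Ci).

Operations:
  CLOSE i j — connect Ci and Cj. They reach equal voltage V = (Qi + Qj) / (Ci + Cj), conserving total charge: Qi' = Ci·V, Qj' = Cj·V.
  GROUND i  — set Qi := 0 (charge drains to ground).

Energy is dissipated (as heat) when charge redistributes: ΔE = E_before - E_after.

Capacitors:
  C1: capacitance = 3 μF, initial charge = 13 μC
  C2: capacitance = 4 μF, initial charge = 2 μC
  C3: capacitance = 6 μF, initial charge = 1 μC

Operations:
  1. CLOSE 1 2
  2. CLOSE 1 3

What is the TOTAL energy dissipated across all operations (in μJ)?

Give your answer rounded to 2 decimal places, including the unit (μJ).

Initial: C1(3μF, Q=13μC, V=4.33V), C2(4μF, Q=2μC, V=0.50V), C3(6μF, Q=1μC, V=0.17V)
Op 1: CLOSE 1-2: Q_total=15.00, C_total=7.00, V=2.14; Q1=6.43, Q2=8.57; dissipated=12.595
Op 2: CLOSE 1-3: Q_total=7.43, C_total=9.00, V=0.83; Q1=2.48, Q3=4.95; dissipated=3.905
Total dissipated: 16.501 μJ

Answer: 16.50 μJ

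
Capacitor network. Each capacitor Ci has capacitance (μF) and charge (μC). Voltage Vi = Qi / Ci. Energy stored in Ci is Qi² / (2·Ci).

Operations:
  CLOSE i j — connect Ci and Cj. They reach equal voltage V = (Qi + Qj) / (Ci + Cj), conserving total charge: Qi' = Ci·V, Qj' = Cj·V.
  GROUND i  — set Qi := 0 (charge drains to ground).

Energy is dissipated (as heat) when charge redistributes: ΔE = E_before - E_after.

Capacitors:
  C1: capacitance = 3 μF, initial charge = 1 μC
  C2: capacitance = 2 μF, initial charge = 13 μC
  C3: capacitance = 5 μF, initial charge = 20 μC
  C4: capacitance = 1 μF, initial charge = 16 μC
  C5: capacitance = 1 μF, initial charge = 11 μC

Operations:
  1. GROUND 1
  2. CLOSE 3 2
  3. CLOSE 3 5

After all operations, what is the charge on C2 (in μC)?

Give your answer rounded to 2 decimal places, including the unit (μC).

Answer: 9.43 μC

Derivation:
Initial: C1(3μF, Q=1μC, V=0.33V), C2(2μF, Q=13μC, V=6.50V), C3(5μF, Q=20μC, V=4.00V), C4(1μF, Q=16μC, V=16.00V), C5(1μF, Q=11μC, V=11.00V)
Op 1: GROUND 1: Q1=0; energy lost=0.167
Op 2: CLOSE 3-2: Q_total=33.00, C_total=7.00, V=4.71; Q3=23.57, Q2=9.43; dissipated=4.464
Op 3: CLOSE 3-5: Q_total=34.57, C_total=6.00, V=5.76; Q3=28.81, Q5=5.76; dissipated=16.463
Final charges: Q1=0.00, Q2=9.43, Q3=28.81, Q4=16.00, Q5=5.76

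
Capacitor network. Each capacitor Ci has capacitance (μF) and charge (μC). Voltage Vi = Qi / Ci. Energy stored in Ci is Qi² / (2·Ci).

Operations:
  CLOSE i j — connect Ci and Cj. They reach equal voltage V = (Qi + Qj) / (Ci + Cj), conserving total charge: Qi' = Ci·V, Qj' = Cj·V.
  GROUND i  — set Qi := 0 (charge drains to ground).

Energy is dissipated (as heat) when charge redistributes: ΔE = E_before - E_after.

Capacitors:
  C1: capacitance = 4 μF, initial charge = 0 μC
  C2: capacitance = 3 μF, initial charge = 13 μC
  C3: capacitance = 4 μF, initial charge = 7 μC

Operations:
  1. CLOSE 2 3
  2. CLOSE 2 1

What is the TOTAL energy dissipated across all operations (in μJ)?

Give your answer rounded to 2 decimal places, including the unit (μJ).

Initial: C1(4μF, Q=0μC, V=0.00V), C2(3μF, Q=13μC, V=4.33V), C3(4μF, Q=7μC, V=1.75V)
Op 1: CLOSE 2-3: Q_total=20.00, C_total=7.00, V=2.86; Q2=8.57, Q3=11.43; dissipated=5.720
Op 2: CLOSE 2-1: Q_total=8.57, C_total=7.00, V=1.22; Q2=3.67, Q1=4.90; dissipated=6.997
Total dissipated: 12.717 μJ

Answer: 12.72 μJ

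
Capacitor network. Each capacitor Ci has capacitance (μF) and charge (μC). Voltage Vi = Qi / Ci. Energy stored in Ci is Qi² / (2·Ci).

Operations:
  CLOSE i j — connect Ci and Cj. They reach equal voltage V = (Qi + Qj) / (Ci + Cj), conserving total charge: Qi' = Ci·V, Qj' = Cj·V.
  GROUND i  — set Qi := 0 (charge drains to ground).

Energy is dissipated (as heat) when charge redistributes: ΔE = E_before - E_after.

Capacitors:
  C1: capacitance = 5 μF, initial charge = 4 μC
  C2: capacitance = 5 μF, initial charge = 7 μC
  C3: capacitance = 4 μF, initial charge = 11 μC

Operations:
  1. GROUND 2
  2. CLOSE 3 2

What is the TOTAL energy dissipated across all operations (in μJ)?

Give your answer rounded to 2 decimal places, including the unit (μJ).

Initial: C1(5μF, Q=4μC, V=0.80V), C2(5μF, Q=7μC, V=1.40V), C3(4μF, Q=11μC, V=2.75V)
Op 1: GROUND 2: Q2=0; energy lost=4.900
Op 2: CLOSE 3-2: Q_total=11.00, C_total=9.00, V=1.22; Q3=4.89, Q2=6.11; dissipated=8.403
Total dissipated: 13.303 μJ

Answer: 13.30 μJ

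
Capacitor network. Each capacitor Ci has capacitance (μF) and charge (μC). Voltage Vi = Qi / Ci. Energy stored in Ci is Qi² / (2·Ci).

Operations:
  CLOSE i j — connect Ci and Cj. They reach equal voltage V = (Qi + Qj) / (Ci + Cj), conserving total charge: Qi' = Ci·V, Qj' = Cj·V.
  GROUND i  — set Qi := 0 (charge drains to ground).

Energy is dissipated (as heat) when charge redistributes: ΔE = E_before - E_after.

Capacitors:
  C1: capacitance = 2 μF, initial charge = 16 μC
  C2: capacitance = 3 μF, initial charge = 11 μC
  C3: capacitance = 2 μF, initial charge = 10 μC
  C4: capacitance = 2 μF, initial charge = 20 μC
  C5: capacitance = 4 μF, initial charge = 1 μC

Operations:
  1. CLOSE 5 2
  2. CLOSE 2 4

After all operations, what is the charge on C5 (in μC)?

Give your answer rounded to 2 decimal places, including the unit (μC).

Initial: C1(2μF, Q=16μC, V=8.00V), C2(3μF, Q=11μC, V=3.67V), C3(2μF, Q=10μC, V=5.00V), C4(2μF, Q=20μC, V=10.00V), C5(4μF, Q=1μC, V=0.25V)
Op 1: CLOSE 5-2: Q_total=12.00, C_total=7.00, V=1.71; Q5=6.86, Q2=5.14; dissipated=10.006
Op 2: CLOSE 2-4: Q_total=25.14, C_total=5.00, V=5.03; Q2=15.09, Q4=10.06; dissipated=41.192
Final charges: Q1=16.00, Q2=15.09, Q3=10.00, Q4=10.06, Q5=6.86

Answer: 6.86 μC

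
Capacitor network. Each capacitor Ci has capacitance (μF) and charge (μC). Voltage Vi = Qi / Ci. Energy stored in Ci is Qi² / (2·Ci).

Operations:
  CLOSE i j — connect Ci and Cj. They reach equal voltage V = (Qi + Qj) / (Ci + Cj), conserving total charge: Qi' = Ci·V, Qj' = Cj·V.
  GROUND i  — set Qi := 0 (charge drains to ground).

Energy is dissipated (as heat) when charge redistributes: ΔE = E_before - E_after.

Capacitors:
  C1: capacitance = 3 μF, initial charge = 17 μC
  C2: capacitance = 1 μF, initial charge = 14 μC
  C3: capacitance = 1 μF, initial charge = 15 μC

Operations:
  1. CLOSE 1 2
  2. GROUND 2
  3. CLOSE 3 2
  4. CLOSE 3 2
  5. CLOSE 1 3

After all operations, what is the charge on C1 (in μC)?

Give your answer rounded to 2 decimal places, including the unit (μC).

Answer: 23.06 μC

Derivation:
Initial: C1(3μF, Q=17μC, V=5.67V), C2(1μF, Q=14μC, V=14.00V), C3(1μF, Q=15μC, V=15.00V)
Op 1: CLOSE 1-2: Q_total=31.00, C_total=4.00, V=7.75; Q1=23.25, Q2=7.75; dissipated=26.042
Op 2: GROUND 2: Q2=0; energy lost=30.031
Op 3: CLOSE 3-2: Q_total=15.00, C_total=2.00, V=7.50; Q3=7.50, Q2=7.50; dissipated=56.250
Op 4: CLOSE 3-2: Q_total=15.00, C_total=2.00, V=7.50; Q3=7.50, Q2=7.50; dissipated=0.000
Op 5: CLOSE 1-3: Q_total=30.75, C_total=4.00, V=7.69; Q1=23.06, Q3=7.69; dissipated=0.023
Final charges: Q1=23.06, Q2=7.50, Q3=7.69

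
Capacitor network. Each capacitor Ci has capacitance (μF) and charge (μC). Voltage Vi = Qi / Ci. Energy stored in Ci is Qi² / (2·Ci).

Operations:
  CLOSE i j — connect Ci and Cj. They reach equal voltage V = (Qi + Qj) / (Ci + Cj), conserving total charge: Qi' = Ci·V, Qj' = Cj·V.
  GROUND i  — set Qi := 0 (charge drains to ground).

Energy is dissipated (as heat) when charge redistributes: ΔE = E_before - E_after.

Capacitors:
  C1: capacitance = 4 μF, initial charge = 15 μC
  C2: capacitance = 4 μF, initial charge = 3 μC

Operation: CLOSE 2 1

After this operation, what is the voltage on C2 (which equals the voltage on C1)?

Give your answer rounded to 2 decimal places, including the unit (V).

Answer: 2.25 V

Derivation:
Initial: C1(4μF, Q=15μC, V=3.75V), C2(4μF, Q=3μC, V=0.75V)
Op 1: CLOSE 2-1: Q_total=18.00, C_total=8.00, V=2.25; Q2=9.00, Q1=9.00; dissipated=9.000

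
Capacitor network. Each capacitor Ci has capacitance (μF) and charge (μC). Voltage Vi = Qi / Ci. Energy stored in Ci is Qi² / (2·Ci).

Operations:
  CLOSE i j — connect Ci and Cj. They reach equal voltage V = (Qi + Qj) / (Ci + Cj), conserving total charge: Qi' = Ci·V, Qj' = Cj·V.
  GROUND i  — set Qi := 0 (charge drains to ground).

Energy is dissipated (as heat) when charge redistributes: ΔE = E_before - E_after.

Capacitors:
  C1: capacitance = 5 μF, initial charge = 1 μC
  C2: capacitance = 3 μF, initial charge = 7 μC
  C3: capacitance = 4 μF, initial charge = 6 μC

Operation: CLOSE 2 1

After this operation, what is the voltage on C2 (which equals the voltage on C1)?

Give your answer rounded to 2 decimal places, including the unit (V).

Initial: C1(5μF, Q=1μC, V=0.20V), C2(3μF, Q=7μC, V=2.33V), C3(4μF, Q=6μC, V=1.50V)
Op 1: CLOSE 2-1: Q_total=8.00, C_total=8.00, V=1.00; Q2=3.00, Q1=5.00; dissipated=4.267

Answer: 1.00 V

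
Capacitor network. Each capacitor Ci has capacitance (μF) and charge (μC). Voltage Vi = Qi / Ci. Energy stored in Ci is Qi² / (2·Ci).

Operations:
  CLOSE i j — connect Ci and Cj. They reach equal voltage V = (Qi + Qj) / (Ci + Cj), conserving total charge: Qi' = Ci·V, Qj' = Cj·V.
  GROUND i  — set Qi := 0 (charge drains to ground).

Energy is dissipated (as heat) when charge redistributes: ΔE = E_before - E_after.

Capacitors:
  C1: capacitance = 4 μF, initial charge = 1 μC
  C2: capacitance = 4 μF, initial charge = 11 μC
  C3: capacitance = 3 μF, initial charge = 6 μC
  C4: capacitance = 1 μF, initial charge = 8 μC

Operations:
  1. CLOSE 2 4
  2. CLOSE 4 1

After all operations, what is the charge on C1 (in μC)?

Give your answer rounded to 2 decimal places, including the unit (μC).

Answer: 3.84 μC

Derivation:
Initial: C1(4μF, Q=1μC, V=0.25V), C2(4μF, Q=11μC, V=2.75V), C3(3μF, Q=6μC, V=2.00V), C4(1μF, Q=8μC, V=8.00V)
Op 1: CLOSE 2-4: Q_total=19.00, C_total=5.00, V=3.80; Q2=15.20, Q4=3.80; dissipated=11.025
Op 2: CLOSE 4-1: Q_total=4.80, C_total=5.00, V=0.96; Q4=0.96, Q1=3.84; dissipated=5.041
Final charges: Q1=3.84, Q2=15.20, Q3=6.00, Q4=0.96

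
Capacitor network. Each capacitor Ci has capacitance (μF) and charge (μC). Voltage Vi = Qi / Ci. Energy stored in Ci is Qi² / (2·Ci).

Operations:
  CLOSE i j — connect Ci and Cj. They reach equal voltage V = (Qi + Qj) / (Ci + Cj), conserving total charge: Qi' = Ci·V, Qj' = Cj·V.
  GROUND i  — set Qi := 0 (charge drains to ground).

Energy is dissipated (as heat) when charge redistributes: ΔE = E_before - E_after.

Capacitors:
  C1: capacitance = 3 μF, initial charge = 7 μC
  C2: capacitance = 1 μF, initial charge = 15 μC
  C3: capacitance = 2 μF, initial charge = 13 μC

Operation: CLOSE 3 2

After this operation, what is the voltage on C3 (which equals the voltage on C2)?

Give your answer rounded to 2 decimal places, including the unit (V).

Initial: C1(3μF, Q=7μC, V=2.33V), C2(1μF, Q=15μC, V=15.00V), C3(2μF, Q=13μC, V=6.50V)
Op 1: CLOSE 3-2: Q_total=28.00, C_total=3.00, V=9.33; Q3=18.67, Q2=9.33; dissipated=24.083

Answer: 9.33 V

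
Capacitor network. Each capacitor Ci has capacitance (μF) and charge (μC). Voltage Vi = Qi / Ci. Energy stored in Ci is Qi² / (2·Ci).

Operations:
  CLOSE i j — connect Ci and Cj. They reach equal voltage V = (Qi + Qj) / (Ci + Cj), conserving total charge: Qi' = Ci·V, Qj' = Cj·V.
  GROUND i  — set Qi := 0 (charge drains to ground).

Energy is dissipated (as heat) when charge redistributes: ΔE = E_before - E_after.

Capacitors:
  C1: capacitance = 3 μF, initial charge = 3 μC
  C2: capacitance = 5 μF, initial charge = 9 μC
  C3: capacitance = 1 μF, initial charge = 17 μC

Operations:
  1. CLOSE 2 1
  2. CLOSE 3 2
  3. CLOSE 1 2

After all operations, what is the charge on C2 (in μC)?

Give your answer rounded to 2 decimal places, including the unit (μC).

Answer: 15.57 μC

Derivation:
Initial: C1(3μF, Q=3μC, V=1.00V), C2(5μF, Q=9μC, V=1.80V), C3(1μF, Q=17μC, V=17.00V)
Op 1: CLOSE 2-1: Q_total=12.00, C_total=8.00, V=1.50; Q2=7.50, Q1=4.50; dissipated=0.600
Op 2: CLOSE 3-2: Q_total=24.50, C_total=6.00, V=4.08; Q3=4.08, Q2=20.42; dissipated=100.104
Op 3: CLOSE 1-2: Q_total=24.92, C_total=8.00, V=3.11; Q1=9.34, Q2=15.57; dissipated=6.257
Final charges: Q1=9.34, Q2=15.57, Q3=4.08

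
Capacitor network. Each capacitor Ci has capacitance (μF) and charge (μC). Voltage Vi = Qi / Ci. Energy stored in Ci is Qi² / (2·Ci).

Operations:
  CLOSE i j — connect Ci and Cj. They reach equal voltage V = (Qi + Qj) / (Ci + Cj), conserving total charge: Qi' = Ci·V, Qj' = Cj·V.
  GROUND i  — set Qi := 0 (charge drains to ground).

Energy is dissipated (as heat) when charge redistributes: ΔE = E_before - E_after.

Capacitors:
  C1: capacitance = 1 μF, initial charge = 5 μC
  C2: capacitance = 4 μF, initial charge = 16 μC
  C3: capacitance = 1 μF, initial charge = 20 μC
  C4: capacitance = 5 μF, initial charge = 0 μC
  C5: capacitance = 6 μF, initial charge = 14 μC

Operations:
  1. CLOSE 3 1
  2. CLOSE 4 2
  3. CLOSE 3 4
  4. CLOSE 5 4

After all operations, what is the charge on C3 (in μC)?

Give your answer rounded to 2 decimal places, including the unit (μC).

Initial: C1(1μF, Q=5μC, V=5.00V), C2(4μF, Q=16μC, V=4.00V), C3(1μF, Q=20μC, V=20.00V), C4(5μF, Q=0μC, V=0.00V), C5(6μF, Q=14μC, V=2.33V)
Op 1: CLOSE 3-1: Q_total=25.00, C_total=2.00, V=12.50; Q3=12.50, Q1=12.50; dissipated=56.250
Op 2: CLOSE 4-2: Q_total=16.00, C_total=9.00, V=1.78; Q4=8.89, Q2=7.11; dissipated=17.778
Op 3: CLOSE 3-4: Q_total=21.39, C_total=6.00, V=3.56; Q3=3.56, Q4=17.82; dissipated=47.903
Op 4: CLOSE 5-4: Q_total=31.82, C_total=11.00, V=2.89; Q5=17.36, Q4=14.47; dissipated=2.068
Final charges: Q1=12.50, Q2=7.11, Q3=3.56, Q4=14.47, Q5=17.36

Answer: 3.56 μC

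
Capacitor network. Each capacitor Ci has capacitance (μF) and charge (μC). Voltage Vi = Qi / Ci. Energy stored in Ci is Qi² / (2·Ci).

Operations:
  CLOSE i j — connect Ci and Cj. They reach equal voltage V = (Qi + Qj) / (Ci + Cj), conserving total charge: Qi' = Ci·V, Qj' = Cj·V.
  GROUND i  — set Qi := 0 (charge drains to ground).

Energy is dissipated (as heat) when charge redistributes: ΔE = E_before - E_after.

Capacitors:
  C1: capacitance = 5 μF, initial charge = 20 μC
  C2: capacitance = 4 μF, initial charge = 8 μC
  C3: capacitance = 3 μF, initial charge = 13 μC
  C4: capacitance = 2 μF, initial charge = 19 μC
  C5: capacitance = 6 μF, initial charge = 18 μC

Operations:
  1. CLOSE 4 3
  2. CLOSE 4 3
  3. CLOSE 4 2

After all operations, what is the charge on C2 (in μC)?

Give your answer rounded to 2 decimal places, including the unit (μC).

Answer: 13.87 μC

Derivation:
Initial: C1(5μF, Q=20μC, V=4.00V), C2(4μF, Q=8μC, V=2.00V), C3(3μF, Q=13μC, V=4.33V), C4(2μF, Q=19μC, V=9.50V), C5(6μF, Q=18μC, V=3.00V)
Op 1: CLOSE 4-3: Q_total=32.00, C_total=5.00, V=6.40; Q4=12.80, Q3=19.20; dissipated=16.017
Op 2: CLOSE 4-3: Q_total=32.00, C_total=5.00, V=6.40; Q4=12.80, Q3=19.20; dissipated=0.000
Op 3: CLOSE 4-2: Q_total=20.80, C_total=6.00, V=3.47; Q4=6.93, Q2=13.87; dissipated=12.907
Final charges: Q1=20.00, Q2=13.87, Q3=19.20, Q4=6.93, Q5=18.00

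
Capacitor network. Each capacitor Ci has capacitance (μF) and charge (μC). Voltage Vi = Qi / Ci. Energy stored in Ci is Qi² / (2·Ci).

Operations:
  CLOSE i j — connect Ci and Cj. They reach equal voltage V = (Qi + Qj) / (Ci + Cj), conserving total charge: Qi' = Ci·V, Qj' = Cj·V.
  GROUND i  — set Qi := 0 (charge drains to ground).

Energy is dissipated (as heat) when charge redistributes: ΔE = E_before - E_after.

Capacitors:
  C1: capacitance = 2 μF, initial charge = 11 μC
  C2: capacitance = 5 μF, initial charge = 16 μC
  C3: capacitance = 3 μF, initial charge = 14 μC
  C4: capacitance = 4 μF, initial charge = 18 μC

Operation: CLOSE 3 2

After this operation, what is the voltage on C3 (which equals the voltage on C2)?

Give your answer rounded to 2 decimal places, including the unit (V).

Answer: 3.75 V

Derivation:
Initial: C1(2μF, Q=11μC, V=5.50V), C2(5μF, Q=16μC, V=3.20V), C3(3μF, Q=14μC, V=4.67V), C4(4μF, Q=18μC, V=4.50V)
Op 1: CLOSE 3-2: Q_total=30.00, C_total=8.00, V=3.75; Q3=11.25, Q2=18.75; dissipated=2.017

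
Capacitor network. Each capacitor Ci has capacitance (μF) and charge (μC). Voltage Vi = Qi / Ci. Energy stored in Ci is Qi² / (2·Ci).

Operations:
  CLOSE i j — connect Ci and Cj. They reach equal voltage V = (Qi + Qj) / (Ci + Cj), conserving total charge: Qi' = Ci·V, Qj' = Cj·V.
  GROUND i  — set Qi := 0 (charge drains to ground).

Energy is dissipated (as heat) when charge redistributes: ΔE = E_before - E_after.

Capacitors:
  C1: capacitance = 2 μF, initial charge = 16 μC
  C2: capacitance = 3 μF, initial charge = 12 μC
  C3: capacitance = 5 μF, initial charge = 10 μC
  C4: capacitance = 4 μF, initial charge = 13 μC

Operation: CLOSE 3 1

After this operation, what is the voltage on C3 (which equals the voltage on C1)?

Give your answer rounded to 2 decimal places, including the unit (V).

Answer: 3.71 V

Derivation:
Initial: C1(2μF, Q=16μC, V=8.00V), C2(3μF, Q=12μC, V=4.00V), C3(5μF, Q=10μC, V=2.00V), C4(4μF, Q=13μC, V=3.25V)
Op 1: CLOSE 3-1: Q_total=26.00, C_total=7.00, V=3.71; Q3=18.57, Q1=7.43; dissipated=25.714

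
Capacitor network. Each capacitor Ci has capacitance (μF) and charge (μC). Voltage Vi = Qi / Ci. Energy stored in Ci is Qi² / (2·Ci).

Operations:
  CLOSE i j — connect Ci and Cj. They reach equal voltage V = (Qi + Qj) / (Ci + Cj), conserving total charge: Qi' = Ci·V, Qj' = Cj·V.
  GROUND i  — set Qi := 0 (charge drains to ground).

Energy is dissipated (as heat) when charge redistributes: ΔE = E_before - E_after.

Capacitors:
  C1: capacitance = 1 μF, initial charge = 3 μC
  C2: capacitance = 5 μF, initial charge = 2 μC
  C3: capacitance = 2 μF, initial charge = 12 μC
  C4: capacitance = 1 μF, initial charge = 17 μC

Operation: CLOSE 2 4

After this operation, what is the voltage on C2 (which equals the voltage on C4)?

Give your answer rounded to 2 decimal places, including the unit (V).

Initial: C1(1μF, Q=3μC, V=3.00V), C2(5μF, Q=2μC, V=0.40V), C3(2μF, Q=12μC, V=6.00V), C4(1μF, Q=17μC, V=17.00V)
Op 1: CLOSE 2-4: Q_total=19.00, C_total=6.00, V=3.17; Q2=15.83, Q4=3.17; dissipated=114.817

Answer: 3.17 V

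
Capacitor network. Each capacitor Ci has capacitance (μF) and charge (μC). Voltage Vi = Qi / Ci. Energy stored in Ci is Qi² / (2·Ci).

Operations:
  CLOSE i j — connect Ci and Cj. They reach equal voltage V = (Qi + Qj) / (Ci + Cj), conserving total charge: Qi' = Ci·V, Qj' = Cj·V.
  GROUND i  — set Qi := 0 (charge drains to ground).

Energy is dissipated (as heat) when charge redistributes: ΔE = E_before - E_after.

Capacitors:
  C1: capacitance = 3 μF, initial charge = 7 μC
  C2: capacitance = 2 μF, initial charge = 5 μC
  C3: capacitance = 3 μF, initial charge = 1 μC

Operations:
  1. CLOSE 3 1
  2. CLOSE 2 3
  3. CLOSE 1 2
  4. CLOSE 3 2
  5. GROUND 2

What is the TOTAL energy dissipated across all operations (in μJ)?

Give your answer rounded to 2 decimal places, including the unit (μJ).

Initial: C1(3μF, Q=7μC, V=2.33V), C2(2μF, Q=5μC, V=2.50V), C3(3μF, Q=1μC, V=0.33V)
Op 1: CLOSE 3-1: Q_total=8.00, C_total=6.00, V=1.33; Q3=4.00, Q1=4.00; dissipated=3.000
Op 2: CLOSE 2-3: Q_total=9.00, C_total=5.00, V=1.80; Q2=3.60, Q3=5.40; dissipated=0.817
Op 3: CLOSE 1-2: Q_total=7.60, C_total=5.00, V=1.52; Q1=4.56, Q2=3.04; dissipated=0.131
Op 4: CLOSE 3-2: Q_total=8.44, C_total=5.00, V=1.69; Q3=5.06, Q2=3.38; dissipated=0.047
Op 5: GROUND 2: Q2=0; energy lost=2.849
Total dissipated: 6.844 μJ

Answer: 6.84 μJ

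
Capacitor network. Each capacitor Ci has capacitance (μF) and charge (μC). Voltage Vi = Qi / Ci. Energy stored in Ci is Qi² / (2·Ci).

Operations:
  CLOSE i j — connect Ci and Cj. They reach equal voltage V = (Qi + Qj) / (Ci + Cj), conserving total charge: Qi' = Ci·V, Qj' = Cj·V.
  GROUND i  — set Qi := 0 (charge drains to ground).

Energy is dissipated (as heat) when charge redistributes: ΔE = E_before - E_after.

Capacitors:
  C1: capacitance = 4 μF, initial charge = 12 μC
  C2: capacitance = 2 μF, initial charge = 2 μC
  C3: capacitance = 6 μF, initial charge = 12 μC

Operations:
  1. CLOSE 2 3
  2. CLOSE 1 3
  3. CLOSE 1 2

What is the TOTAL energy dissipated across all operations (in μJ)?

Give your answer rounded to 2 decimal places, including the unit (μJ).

Answer: 2.79 μJ

Derivation:
Initial: C1(4μF, Q=12μC, V=3.00V), C2(2μF, Q=2μC, V=1.00V), C3(6μF, Q=12μC, V=2.00V)
Op 1: CLOSE 2-3: Q_total=14.00, C_total=8.00, V=1.75; Q2=3.50, Q3=10.50; dissipated=0.750
Op 2: CLOSE 1-3: Q_total=22.50, C_total=10.00, V=2.25; Q1=9.00, Q3=13.50; dissipated=1.875
Op 3: CLOSE 1-2: Q_total=12.50, C_total=6.00, V=2.08; Q1=8.33, Q2=4.17; dissipated=0.167
Total dissipated: 2.792 μJ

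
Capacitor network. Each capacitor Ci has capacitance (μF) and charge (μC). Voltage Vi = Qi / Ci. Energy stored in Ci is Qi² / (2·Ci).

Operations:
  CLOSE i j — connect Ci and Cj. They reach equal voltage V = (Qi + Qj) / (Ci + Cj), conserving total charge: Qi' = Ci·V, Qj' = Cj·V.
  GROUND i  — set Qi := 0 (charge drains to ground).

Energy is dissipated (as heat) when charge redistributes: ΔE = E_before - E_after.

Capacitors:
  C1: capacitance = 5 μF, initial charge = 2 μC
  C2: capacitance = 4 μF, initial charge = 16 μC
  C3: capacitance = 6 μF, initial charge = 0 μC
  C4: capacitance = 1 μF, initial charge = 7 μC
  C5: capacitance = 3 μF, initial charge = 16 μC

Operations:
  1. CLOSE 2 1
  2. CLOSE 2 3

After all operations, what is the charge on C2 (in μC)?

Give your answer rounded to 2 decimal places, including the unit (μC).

Answer: 3.20 μC

Derivation:
Initial: C1(5μF, Q=2μC, V=0.40V), C2(4μF, Q=16μC, V=4.00V), C3(6μF, Q=0μC, V=0.00V), C4(1μF, Q=7μC, V=7.00V), C5(3μF, Q=16μC, V=5.33V)
Op 1: CLOSE 2-1: Q_total=18.00, C_total=9.00, V=2.00; Q2=8.00, Q1=10.00; dissipated=14.400
Op 2: CLOSE 2-3: Q_total=8.00, C_total=10.00, V=0.80; Q2=3.20, Q3=4.80; dissipated=4.800
Final charges: Q1=10.00, Q2=3.20, Q3=4.80, Q4=7.00, Q5=16.00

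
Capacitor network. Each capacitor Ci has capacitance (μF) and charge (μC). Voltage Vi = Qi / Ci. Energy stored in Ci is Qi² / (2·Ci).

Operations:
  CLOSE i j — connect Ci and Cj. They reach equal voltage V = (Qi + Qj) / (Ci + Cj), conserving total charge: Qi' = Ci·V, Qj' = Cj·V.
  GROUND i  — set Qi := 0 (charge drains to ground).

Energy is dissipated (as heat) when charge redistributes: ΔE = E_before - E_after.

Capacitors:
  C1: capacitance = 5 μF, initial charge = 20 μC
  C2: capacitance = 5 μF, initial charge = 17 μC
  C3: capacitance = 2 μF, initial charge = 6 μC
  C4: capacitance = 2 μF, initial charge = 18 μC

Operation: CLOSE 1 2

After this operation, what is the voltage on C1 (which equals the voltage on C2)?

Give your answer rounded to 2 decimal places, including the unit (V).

Initial: C1(5μF, Q=20μC, V=4.00V), C2(5μF, Q=17μC, V=3.40V), C3(2μF, Q=6μC, V=3.00V), C4(2μF, Q=18μC, V=9.00V)
Op 1: CLOSE 1-2: Q_total=37.00, C_total=10.00, V=3.70; Q1=18.50, Q2=18.50; dissipated=0.450

Answer: 3.70 V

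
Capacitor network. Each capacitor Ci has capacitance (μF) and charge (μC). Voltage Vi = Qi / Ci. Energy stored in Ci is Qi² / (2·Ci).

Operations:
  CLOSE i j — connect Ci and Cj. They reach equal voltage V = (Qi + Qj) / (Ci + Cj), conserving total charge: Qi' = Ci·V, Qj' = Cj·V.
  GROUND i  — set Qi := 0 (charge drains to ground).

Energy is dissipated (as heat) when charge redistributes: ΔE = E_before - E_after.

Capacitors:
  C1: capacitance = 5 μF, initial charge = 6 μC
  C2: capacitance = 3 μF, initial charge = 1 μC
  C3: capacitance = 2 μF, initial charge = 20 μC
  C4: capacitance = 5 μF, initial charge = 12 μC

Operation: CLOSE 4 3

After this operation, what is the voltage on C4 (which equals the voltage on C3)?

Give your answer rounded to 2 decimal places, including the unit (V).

Initial: C1(5μF, Q=6μC, V=1.20V), C2(3μF, Q=1μC, V=0.33V), C3(2μF, Q=20μC, V=10.00V), C4(5μF, Q=12μC, V=2.40V)
Op 1: CLOSE 4-3: Q_total=32.00, C_total=7.00, V=4.57; Q4=22.86, Q3=9.14; dissipated=41.257

Answer: 4.57 V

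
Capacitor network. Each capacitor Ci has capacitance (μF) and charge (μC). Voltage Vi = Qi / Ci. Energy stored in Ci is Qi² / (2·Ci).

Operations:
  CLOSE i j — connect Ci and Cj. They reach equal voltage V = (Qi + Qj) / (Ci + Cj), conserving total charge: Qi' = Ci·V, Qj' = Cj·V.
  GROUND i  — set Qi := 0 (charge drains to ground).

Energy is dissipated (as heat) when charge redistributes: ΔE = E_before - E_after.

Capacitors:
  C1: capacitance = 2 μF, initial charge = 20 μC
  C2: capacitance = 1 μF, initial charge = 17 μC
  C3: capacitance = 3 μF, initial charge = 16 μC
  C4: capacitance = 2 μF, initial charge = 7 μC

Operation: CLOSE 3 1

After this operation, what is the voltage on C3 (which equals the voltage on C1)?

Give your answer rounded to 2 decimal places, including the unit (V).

Initial: C1(2μF, Q=20μC, V=10.00V), C2(1μF, Q=17μC, V=17.00V), C3(3μF, Q=16μC, V=5.33V), C4(2μF, Q=7μC, V=3.50V)
Op 1: CLOSE 3-1: Q_total=36.00, C_total=5.00, V=7.20; Q3=21.60, Q1=14.40; dissipated=13.067

Answer: 7.20 V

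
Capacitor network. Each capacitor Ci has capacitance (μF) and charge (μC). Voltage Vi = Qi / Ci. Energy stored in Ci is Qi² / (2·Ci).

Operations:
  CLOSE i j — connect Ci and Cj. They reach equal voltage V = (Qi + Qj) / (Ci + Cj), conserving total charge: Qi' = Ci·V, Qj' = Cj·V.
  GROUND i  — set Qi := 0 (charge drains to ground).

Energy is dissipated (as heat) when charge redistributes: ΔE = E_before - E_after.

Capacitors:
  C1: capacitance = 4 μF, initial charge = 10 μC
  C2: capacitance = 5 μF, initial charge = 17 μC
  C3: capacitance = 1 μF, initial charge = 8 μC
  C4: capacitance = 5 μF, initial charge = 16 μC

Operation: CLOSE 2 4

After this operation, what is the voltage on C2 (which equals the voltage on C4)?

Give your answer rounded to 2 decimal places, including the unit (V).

Initial: C1(4μF, Q=10μC, V=2.50V), C2(5μF, Q=17μC, V=3.40V), C3(1μF, Q=8μC, V=8.00V), C4(5μF, Q=16μC, V=3.20V)
Op 1: CLOSE 2-4: Q_total=33.00, C_total=10.00, V=3.30; Q2=16.50, Q4=16.50; dissipated=0.050

Answer: 3.30 V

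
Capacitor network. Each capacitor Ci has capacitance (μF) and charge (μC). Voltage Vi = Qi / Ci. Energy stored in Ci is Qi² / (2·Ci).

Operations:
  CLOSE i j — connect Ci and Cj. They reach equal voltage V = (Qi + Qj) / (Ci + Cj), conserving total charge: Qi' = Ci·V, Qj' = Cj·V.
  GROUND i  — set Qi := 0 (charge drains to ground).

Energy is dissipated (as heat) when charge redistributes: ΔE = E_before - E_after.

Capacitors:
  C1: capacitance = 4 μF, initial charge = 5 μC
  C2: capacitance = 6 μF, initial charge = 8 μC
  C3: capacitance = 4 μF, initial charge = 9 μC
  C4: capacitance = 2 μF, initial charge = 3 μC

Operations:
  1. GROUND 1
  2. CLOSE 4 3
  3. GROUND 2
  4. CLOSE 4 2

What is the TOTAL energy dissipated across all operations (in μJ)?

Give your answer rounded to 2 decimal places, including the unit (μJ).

Initial: C1(4μF, Q=5μC, V=1.25V), C2(6μF, Q=8μC, V=1.33V), C3(4μF, Q=9μC, V=2.25V), C4(2μF, Q=3μC, V=1.50V)
Op 1: GROUND 1: Q1=0; energy lost=3.125
Op 2: CLOSE 4-3: Q_total=12.00, C_total=6.00, V=2.00; Q4=4.00, Q3=8.00; dissipated=0.375
Op 3: GROUND 2: Q2=0; energy lost=5.333
Op 4: CLOSE 4-2: Q_total=4.00, C_total=8.00, V=0.50; Q4=1.00, Q2=3.00; dissipated=3.000
Total dissipated: 11.833 μJ

Answer: 11.83 μJ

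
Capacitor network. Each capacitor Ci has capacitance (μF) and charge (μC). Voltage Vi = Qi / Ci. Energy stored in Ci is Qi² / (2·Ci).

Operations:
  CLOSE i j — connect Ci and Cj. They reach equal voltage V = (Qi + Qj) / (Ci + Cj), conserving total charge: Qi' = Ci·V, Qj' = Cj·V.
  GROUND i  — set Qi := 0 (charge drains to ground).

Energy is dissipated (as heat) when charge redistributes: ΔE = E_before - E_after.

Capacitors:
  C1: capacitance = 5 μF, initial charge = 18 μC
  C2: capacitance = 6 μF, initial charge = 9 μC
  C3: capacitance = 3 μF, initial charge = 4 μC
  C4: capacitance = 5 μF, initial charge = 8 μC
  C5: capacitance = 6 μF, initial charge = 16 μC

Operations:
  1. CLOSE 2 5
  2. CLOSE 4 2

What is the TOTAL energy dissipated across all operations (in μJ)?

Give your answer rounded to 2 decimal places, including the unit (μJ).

Answer: 2.36 μJ

Derivation:
Initial: C1(5μF, Q=18μC, V=3.60V), C2(6μF, Q=9μC, V=1.50V), C3(3μF, Q=4μC, V=1.33V), C4(5μF, Q=8μC, V=1.60V), C5(6μF, Q=16μC, V=2.67V)
Op 1: CLOSE 2-5: Q_total=25.00, C_total=12.00, V=2.08; Q2=12.50, Q5=12.50; dissipated=2.042
Op 2: CLOSE 4-2: Q_total=20.50, C_total=11.00, V=1.86; Q4=9.32, Q2=11.18; dissipated=0.319
Total dissipated: 2.360 μJ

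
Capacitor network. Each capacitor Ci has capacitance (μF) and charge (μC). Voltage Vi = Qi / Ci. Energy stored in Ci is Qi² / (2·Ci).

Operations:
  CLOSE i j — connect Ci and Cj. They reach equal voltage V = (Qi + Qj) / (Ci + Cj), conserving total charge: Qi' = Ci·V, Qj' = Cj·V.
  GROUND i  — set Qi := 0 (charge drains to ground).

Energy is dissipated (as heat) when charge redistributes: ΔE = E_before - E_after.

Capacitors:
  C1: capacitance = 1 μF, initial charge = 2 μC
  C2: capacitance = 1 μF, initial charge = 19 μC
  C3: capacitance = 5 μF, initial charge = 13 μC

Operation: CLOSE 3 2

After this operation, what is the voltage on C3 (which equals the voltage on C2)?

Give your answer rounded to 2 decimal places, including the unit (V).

Initial: C1(1μF, Q=2μC, V=2.00V), C2(1μF, Q=19μC, V=19.00V), C3(5μF, Q=13μC, V=2.60V)
Op 1: CLOSE 3-2: Q_total=32.00, C_total=6.00, V=5.33; Q3=26.67, Q2=5.33; dissipated=112.067

Answer: 5.33 V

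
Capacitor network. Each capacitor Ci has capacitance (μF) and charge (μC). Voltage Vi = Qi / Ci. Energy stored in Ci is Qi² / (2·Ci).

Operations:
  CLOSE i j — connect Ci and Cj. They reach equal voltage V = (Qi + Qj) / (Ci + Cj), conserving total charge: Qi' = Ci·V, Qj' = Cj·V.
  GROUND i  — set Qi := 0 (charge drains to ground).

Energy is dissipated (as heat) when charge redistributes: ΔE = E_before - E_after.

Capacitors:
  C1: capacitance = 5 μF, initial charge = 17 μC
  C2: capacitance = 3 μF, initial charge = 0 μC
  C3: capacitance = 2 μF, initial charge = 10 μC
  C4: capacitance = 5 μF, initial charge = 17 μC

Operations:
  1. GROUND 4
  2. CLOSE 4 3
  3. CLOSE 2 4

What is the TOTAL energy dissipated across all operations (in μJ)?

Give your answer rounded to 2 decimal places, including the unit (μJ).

Answer: 48.67 μJ

Derivation:
Initial: C1(5μF, Q=17μC, V=3.40V), C2(3μF, Q=0μC, V=0.00V), C3(2μF, Q=10μC, V=5.00V), C4(5μF, Q=17μC, V=3.40V)
Op 1: GROUND 4: Q4=0; energy lost=28.900
Op 2: CLOSE 4-3: Q_total=10.00, C_total=7.00, V=1.43; Q4=7.14, Q3=2.86; dissipated=17.857
Op 3: CLOSE 2-4: Q_total=7.14, C_total=8.00, V=0.89; Q2=2.68, Q4=4.46; dissipated=1.913
Total dissipated: 48.670 μJ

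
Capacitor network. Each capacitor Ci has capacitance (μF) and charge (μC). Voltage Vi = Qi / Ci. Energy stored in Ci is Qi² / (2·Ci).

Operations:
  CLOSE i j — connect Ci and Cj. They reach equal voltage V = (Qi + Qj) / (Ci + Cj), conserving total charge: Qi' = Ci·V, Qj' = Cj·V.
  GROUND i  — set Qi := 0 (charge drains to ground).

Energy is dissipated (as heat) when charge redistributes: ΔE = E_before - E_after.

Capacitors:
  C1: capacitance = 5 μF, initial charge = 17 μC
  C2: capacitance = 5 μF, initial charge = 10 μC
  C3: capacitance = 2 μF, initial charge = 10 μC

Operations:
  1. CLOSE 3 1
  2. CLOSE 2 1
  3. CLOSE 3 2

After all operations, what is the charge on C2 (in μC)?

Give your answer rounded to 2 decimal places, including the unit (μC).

Answer: 15.97 μC

Derivation:
Initial: C1(5μF, Q=17μC, V=3.40V), C2(5μF, Q=10μC, V=2.00V), C3(2μF, Q=10μC, V=5.00V)
Op 1: CLOSE 3-1: Q_total=27.00, C_total=7.00, V=3.86; Q3=7.71, Q1=19.29; dissipated=1.829
Op 2: CLOSE 2-1: Q_total=29.29, C_total=10.00, V=2.93; Q2=14.64, Q1=14.64; dissipated=4.311
Op 3: CLOSE 3-2: Q_total=22.36, C_total=7.00, V=3.19; Q3=6.39, Q2=15.97; dissipated=0.616
Final charges: Q1=14.64, Q2=15.97, Q3=6.39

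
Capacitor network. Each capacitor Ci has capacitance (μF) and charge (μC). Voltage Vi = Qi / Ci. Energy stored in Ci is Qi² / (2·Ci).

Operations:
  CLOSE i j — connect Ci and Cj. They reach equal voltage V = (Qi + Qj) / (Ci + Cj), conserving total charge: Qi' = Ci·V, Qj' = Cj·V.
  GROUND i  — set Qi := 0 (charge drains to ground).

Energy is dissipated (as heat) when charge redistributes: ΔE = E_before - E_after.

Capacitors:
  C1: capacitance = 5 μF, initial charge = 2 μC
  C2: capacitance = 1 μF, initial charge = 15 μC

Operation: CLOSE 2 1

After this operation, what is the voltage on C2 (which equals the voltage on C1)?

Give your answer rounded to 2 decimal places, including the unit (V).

Initial: C1(5μF, Q=2μC, V=0.40V), C2(1μF, Q=15μC, V=15.00V)
Op 1: CLOSE 2-1: Q_total=17.00, C_total=6.00, V=2.83; Q2=2.83, Q1=14.17; dissipated=88.817

Answer: 2.83 V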